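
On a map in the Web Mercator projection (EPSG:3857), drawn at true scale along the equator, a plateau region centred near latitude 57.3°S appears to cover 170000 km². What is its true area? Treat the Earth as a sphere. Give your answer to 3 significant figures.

The Mercator projection is conformal; its linear scale factor is the same in every direction and equals sec φ = 1/cos φ.
Areal scale = k² = sec²φ = 1/cos²(57.3°) = 1/0.5402² = 3.426.
True area = apparent / (areal scale) = 170000 / 3.426 ≈ 49600 km².

49600 km²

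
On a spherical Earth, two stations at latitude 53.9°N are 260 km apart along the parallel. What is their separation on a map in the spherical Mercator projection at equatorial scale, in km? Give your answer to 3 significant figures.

The Mercator projection is conformal; its linear scale factor is the same in every direction and equals sec φ = 1/cos φ.
Along the parallel, k = sec 53.9° = 1/0.5892 = 1.697.
Map distance = 260 × 1.697 ≈ 441 km.

441 km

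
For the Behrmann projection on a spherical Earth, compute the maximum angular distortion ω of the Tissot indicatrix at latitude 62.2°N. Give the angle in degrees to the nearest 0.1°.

66.8°

Behrmann is a cylindrical equal-area projection with standard parallels at ±30°. For cylindrical equal-area with standard parallel φ₀, h = cos φ / cos φ₀ and k = cos φ₀ / cos φ, so h·k = 1.
At 62.2°: h = 0.5385, k = 1.857; principal scales a = 1.857, b = 0.5385.
sin(ω/2) = (a − b)/(a + b) = 1.318/2.395 = 0.5504, so ω = 2 arcsin(0.5504) ≈ 66.8°.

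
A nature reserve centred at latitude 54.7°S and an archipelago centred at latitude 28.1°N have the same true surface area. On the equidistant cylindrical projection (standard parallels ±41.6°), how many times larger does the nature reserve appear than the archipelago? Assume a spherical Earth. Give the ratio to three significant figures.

1.53

In the equirectangular projection with standard parallel φ₀ = 41.6° (x = Rλ cos φ₀, y = Rφ), meridians are true-scale (h = 1) and the parallel scale is k = cos φ₀ / cos φ.
Areal scale at 54.7°: h·k = 1.000 × 1.294 = 1.294.
Areal scale at 28.1°: h·k = 1.000 × 0.8477 = 0.8477.
Ratio = 1.294/0.8477 ≈ 1.53.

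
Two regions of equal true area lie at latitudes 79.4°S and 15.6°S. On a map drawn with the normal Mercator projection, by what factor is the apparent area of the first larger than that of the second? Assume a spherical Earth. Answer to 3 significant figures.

Mercator areal scale is sec²φ.
At 79.4°: sec²(79.4°) = 1/0.1840² = 29.55.
At 15.6°: sec²(15.6°) = 1/0.9632² = 1.078.
Ratio = 29.55/1.078 = cos²(15.6°)/cos²(79.4°) ≈ 27.4.

27.4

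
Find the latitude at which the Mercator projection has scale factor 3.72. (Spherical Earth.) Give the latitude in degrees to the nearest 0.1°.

74.4°

Mercator scale is k = sec φ = 1/cos φ.
1/cos φ = 3.72  ⇒  cos φ = 0.2688  ⇒  φ = arccos(0.2688) ≈ 74.4°.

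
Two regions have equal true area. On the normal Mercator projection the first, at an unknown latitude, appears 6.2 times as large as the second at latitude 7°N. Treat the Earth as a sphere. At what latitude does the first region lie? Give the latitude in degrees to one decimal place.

66.5°

For equal true areas on Mercator, apparent areas scale as sec²φ, so the ratio is cos²φ₂ / cos²φ₁.
cos²φ₂ / cos²φ₁ = 6.2  ⇒  cos φ₁ = cos 7° / √6.2 = 0.9925/2.490 = 0.3986.
φ₁ = arccos(0.3986) ≈ 66.5°.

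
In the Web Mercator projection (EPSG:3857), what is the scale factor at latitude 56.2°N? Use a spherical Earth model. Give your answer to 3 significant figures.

1.80

For Mercator, h = k = sec φ (a conformal cylindrical projection has a single point scale, 1/cos φ).
k = 1/cos 56.2° = 1/0.5563 = 1.798.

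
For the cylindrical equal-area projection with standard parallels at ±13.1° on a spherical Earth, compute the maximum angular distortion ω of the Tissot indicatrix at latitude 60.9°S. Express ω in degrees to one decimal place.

For cylindrical equal-area with standard parallel φ₀, h = cos φ / cos φ₀ and k = cos φ₀ / cos φ, so h·k = 1.
At 60.9°: h = 0.4993, k = 2.003; principal scales a = 2.003, b = 0.4993.
sin(ω/2) = (a − b)/(a + b) = 1.503/2.502 = 0.6009, so ω = 2 arcsin(0.6009) ≈ 73.9°.

73.9°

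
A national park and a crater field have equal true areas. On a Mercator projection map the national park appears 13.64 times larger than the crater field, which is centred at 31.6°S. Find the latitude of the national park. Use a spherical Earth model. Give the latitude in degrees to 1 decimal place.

On Mercator, (apparent₁)/(apparent₂) = sec²φ₁ / sec²φ₂ when true areas are equal.
cos²φ₂ / cos²φ₁ = 13.64  ⇒  cos φ₁ = cos 31.6° / √13.64 = 0.8517/3.693 = 0.2306.
φ₁ = arccos(0.2306) ≈ 76.7°.

76.7°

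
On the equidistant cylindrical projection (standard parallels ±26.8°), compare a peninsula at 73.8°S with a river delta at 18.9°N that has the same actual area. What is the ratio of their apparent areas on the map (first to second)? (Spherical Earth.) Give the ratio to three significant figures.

3.39

With standard parallel φ₀ = 26.8°, the equirectangular projection gives x = Rλ cos φ₀, y = Rφ, so h = 1 and k = cos 26.8° / cos φ.
Areal scale at 73.8°: h·k = 1.000 × 3.199 = 3.199.
Areal scale at 18.9°: h·k = 1.000 × 0.9435 = 0.9435.
Ratio = 3.199/0.9435 ≈ 3.39.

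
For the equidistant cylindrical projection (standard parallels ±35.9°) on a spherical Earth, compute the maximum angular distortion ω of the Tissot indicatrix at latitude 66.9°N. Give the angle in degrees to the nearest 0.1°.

40.7°

With standard parallel φ₀ = 35.9°, the equirectangular projection gives x = Rλ cos φ₀, y = Rφ, so h = 1 and k = cos 35.9° / cos φ.
At 66.9°: h = 1.000, k = 2.065; principal scales a = 2.065, b = 1.000.
sin(ω/2) = (a − b)/(a + b) = 1.065/3.065 = 0.3474, so ω = 2 arcsin(0.3474) ≈ 40.7°.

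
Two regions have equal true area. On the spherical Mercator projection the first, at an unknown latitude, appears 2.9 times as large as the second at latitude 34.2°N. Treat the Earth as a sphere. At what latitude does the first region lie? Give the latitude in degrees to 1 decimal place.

On Mercator, (apparent₁)/(apparent₂) = sec²φ₁ / sec²φ₂ when true areas are equal.
cos²φ₂ / cos²φ₁ = 2.9  ⇒  cos φ₁ = cos 34.2° / √2.9 = 0.8271/1.703 = 0.4857.
φ₁ = arccos(0.4857) ≈ 60.9°.

60.9°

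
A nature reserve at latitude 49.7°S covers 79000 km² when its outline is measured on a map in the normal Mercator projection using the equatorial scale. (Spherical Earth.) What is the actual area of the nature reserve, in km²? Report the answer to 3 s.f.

For Mercator, h = k = sec φ (a conformal cylindrical projection has a single point scale, 1/cos φ).
Areal scale = k² = sec²φ = 1/cos²(49.7°) = 1/0.6468² = 2.390.
True area = apparent / (areal scale) = 79000 / 2.390 ≈ 33000 km².

33000 km²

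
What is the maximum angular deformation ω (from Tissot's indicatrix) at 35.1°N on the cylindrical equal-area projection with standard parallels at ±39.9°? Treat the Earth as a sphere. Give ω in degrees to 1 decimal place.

7.4°

For cylindrical equal-area with standard parallel φ₀, h = cos φ / cos φ₀ and k = cos φ₀ / cos φ, so h·k = 1.
At 35.1°: h = 1.066, k = 0.9377; principal scales a = 1.066, b = 0.9377.
sin(ω/2) = (a − b)/(a + b) = 0.1288/2.004 = 0.06425, so ω = 2 arcsin(0.06425) ≈ 7.4°.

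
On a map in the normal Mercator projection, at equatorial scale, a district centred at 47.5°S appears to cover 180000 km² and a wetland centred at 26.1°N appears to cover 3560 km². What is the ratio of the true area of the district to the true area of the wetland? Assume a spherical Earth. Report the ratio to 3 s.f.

On Mercator the areal scale is sec²φ, so true area = apparent × cos²φ.
True area of district: 180000 × cos²(47.5°) = 180000 × 0.4564 = 82160 km².
True area of wetland: 3560 × cos²(26.1°) = 3560 × 0.8065 = 2871 km².
Ratio = 82160 / 2871 ≈ 28.6.

28.6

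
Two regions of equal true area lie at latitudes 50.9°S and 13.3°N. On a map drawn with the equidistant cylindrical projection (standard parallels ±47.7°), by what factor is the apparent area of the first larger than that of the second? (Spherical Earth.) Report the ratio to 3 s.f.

1.54

In the equirectangular projection with standard parallel φ₀ = 47.7° (x = Rλ cos φ₀, y = Rφ), meridians are true-scale (h = 1) and the parallel scale is k = cos φ₀ / cos φ.
Areal scale at 50.9°: h·k = 1.000 × 1.067 = 1.067.
Areal scale at 13.3°: h·k = 1.000 × 0.6916 = 0.6916.
Ratio = 1.067/0.6916 ≈ 1.54.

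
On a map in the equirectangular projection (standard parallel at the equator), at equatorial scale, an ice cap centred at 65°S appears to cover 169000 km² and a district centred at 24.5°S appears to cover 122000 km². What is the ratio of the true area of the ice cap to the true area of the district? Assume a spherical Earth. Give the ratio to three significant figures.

0.643

On the plate carrée, areal scale = h·k = 1 × sec φ, so true area = apparent × cos φ.
True area of ice cap: 169000 × cos(65°) = 169000 × 0.4226 = 71420 km².
True area of district: 122000 × cos(24.5°) = 122000 × 0.9100 = 111000 km².
Ratio = 71420 / 111000 ≈ 0.643.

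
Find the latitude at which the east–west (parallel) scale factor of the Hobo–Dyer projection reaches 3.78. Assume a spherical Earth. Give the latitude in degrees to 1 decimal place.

The Hobo–Dyer projection is cylindrical equal-area with φ₀ = 37.5°. For cylindrical equal-area with standard parallel φ₀, h = cos φ / cos φ₀ and k = cos φ₀ / cos φ, so h·k = 1.
k = cos φ₀ / cos φ = 3.78  ⇒  cos φ = cos 37.5° / 3.78 = 0.2099.
φ = arccos(0.2099) ≈ 77.9°.

77.9°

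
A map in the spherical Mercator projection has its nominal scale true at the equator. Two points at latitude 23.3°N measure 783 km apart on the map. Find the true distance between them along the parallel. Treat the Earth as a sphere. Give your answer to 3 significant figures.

For Mercator, h = k = sec φ (a conformal cylindrical projection has a single point scale, 1/cos φ).
Along the parallel at 23.3°, map distances are exaggerated by k = sec 23.3° = 1.089.
True distance = 783 / 1.089 = 783 × cos 23.3° ≈ 719 km.

719 km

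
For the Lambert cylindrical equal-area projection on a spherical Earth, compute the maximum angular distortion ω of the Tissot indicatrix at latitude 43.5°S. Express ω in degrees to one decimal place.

36.2°

The Lambert cylindrical equal-area projection is the cylindrical equal-area projection with its standard parallel at the equator (φ₀ = 0). Cylindrical equal-area (φ₀ = 0°): h = cos φ / cos 0° along meridians, k = cos 0° / cos φ along parallels; h·k = 1.
At 43.5°: h = 0.7254, k = 1.379; principal scales a = 1.379, b = 0.7254.
sin(ω/2) = (a − b)/(a + b) = 0.6532/2.104 = 0.3105, so ω = 2 arcsin(0.3105) ≈ 36.2°.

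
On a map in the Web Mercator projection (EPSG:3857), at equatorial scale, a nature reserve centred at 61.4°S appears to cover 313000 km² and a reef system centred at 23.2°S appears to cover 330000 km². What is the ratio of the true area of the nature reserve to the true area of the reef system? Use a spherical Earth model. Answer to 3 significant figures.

0.257

Since Mercator area scale is 1/cos²φ, the true area equals the apparent area multiplied by cos²φ.
True area of nature reserve: 313000 × cos²(61.4°) = 313000 × 0.2291 = 71720 km².
True area of reef system: 330000 × cos²(23.2°) = 330000 × 0.8448 = 278800 km².
Ratio = 71720 / 278800 ≈ 0.257.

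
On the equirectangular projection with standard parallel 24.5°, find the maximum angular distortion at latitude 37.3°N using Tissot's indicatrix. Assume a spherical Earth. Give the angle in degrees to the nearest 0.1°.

In the equirectangular projection with standard parallel φ₀ = 24.5° (x = Rλ cos φ₀, y = Rφ), meridians are true-scale (h = 1) and the parallel scale is k = cos φ₀ / cos φ.
At 37.3°: h = 1.000, k = 1.144; principal scales a = 1.144, b = 1.000.
sin(ω/2) = (a − b)/(a + b) = 0.1439/2.144 = 0.06713, so ω = 2 arcsin(0.06713) ≈ 7.7°.

7.7°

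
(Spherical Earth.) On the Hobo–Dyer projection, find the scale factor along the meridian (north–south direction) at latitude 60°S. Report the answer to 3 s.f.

0.630

Hobo–Dyer is a cylindrical equal-area projection with standard parallels at ±37.5°. Cylindrical equal-area (φ₀ = 37.5°): h = cos φ / cos 37.5° along meridians, k = cos 37.5° / cos φ along parallels; h·k = 1.
h = cos 60° / cos 37.5° = 0.5000/0.7934 = 0.6302.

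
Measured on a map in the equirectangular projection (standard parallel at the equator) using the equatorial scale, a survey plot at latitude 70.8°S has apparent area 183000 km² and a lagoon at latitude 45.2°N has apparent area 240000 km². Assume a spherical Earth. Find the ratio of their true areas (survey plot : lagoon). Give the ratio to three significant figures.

0.356

On the plate carrée, areal scale = h·k = 1 × sec φ, so true area = apparent × cos φ.
True area of survey plot: 183000 × cos(70.8°) = 183000 × 0.3289 = 60180 km².
True area of lagoon: 240000 × cos(45.2°) = 240000 × 0.7046 = 169100 km².
Ratio = 60180 / 169100 ≈ 0.356.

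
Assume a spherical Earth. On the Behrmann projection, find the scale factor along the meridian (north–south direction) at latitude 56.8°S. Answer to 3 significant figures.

Behrmann is a cylindrical equal-area projection with standard parallels at ±30°. A cylindrical equal-area projection with standard parallel φ₀ has meridian scale h = cos φ / cos φ₀ and parallel scale k = cos φ₀ / cos φ (so areas are preserved, h·k = 1).
h = cos 56.8° / cos 30° = 0.5476/0.8660 = 0.6323.

0.632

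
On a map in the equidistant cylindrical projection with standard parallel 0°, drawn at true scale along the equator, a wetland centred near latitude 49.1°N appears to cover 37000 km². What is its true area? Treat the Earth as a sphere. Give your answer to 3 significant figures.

24200 km²

For the equirectangular projection with φ₀ = 0 (plate carrée), h = 1 along meridians and k = sec φ along parallels.
Areal scale = h·k = 1 × sec φ; at 49.1°, h = 1.000, k = 1.527, so h·k = 1.527.
True area = apparent / (areal scale) = 37000 / 1.527 ≈ 24200 km².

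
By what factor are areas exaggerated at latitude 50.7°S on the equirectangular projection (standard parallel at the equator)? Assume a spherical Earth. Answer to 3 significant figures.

1.58

For the equirectangular projection with φ₀ = 0 (plate carrée), h = 1 along meridians and k = sec φ along parallels.
Areal scale = h·k = 1 × sec φ; at 50.7°, h = 1.000, k = 1.579, so h·k = 1.579.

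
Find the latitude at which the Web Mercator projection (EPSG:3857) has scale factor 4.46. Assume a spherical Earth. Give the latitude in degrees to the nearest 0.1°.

77.0°

Mercator scale is k = sec φ = 1/cos φ.
1/cos φ = 4.46  ⇒  cos φ = 0.2242  ⇒  φ = arccos(0.2242) ≈ 77.0°.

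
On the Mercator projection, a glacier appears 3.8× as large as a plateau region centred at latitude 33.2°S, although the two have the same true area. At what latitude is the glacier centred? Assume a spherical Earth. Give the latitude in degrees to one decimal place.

64.6°

On Mercator, (apparent₁)/(apparent₂) = sec²φ₁ / sec²φ₂ when true areas are equal.
cos²φ₂ / cos²φ₁ = 3.8  ⇒  cos φ₁ = cos 33.2° / √3.8 = 0.8368/1.949 = 0.4293.
φ₁ = arccos(0.4293) ≈ 64.6°.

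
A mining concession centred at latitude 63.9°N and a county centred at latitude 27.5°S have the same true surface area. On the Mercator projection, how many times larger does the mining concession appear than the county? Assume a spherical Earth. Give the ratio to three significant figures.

4.07

Mercator areal scale is sec²φ.
At 63.9°: sec²(63.9°) = 1/0.4399² = 5.167.
At 27.5°: sec²(27.5°) = 1/0.8870² = 1.271.
Ratio = 5.167/1.271 = cos²(27.5°)/cos²(63.9°) ≈ 4.07.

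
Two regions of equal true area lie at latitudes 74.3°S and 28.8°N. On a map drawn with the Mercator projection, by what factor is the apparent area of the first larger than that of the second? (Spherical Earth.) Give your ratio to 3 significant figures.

10.5

Mercator is conformal with k = sec φ, so areal scale = k² = sec²φ.
At 74.3°: sec²(74.3°) = 1/0.2706² = 13.66.
At 28.8°: sec²(28.8°) = 1/0.8763² = 1.302.
Ratio = 13.66/1.302 = cos²(28.8°)/cos²(74.3°) ≈ 10.5.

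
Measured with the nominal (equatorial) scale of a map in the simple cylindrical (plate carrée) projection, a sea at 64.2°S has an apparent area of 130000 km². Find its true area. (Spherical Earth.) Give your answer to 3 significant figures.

56600 km²

For the equirectangular projection with φ₀ = 0 (plate carrée), h = 1 along meridians and k = sec φ along parallels.
Areal scale = h·k = 1 × sec φ; at 64.2°, h = 1.000, k = 2.298, so h·k = 2.298.
True area = apparent / (areal scale) = 130000 / 2.298 ≈ 56600 km².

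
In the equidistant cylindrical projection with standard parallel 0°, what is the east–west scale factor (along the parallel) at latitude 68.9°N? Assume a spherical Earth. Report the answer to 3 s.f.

For the equirectangular projection with φ₀ = 0 (plate carrée), h = 1 along meridians and k = sec φ along parallels.
k = 1/cos 68.9° = 1/0.3600 = 2.778.

2.78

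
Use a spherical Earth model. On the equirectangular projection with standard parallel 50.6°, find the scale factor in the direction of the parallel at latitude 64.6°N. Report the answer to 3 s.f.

1.48

With standard parallel φ₀ = 50.6°, the equirectangular projection gives x = Rλ cos φ₀, y = Rφ, so h = 1 and k = cos 50.6° / cos φ.
k = cos 50.6° / cos 64.6° = 0.6347/0.4289 = 1.480.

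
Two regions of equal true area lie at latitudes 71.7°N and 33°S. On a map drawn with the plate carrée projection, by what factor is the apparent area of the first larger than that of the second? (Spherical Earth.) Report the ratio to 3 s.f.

2.67

For the equirectangular projection with φ₀ = 0 (plate carrée), h = 1 along meridians and k = sec φ along parallels.
Areal scale at 71.7°: h·k = 1.000 × 3.185 = 3.185.
Areal scale at 33°: h·k = 1.000 × 1.192 = 1.192.
Ratio = 3.185/1.192 ≈ 2.67.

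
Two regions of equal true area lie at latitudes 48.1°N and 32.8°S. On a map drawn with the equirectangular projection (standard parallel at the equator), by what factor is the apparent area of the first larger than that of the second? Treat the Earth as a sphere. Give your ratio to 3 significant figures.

Plate carrée maps x = Rλ, y = Rφ. The meridian scale is h = 1 and the parallel scale is k = 1/cos φ = sec φ.
Areal scale at 48.1°: h·k = 1.000 × 1.497 = 1.497.
Areal scale at 32.8°: h·k = 1.000 × 1.190 = 1.190.
Ratio = 1.497/1.190 ≈ 1.26.

1.26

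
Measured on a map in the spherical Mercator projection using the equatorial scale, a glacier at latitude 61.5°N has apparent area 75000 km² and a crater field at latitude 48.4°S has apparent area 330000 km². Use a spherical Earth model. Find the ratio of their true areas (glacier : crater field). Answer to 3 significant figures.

Since Mercator area scale is 1/cos²φ, the true area equals the apparent area multiplied by cos²φ.
True area of glacier: 75000 × cos²(61.5°) = 75000 × 0.2277 = 17080 km².
True area of crater field: 330000 × cos²(48.4°) = 330000 × 0.4408 = 145500 km².
Ratio = 17080 / 145500 ≈ 0.117.

0.117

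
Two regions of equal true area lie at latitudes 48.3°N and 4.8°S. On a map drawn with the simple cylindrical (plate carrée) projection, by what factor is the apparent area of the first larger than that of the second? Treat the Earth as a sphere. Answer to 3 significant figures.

1.50

Plate carrée maps x = Rλ, y = Rφ. The meridian scale is h = 1 and the parallel scale is k = 1/cos φ = sec φ.
Areal scale at 48.3°: h·k = 1.000 × 1.503 = 1.503.
Areal scale at 4.8°: h·k = 1.000 × 1.004 = 1.004.
Ratio = 1.503/1.004 ≈ 1.50.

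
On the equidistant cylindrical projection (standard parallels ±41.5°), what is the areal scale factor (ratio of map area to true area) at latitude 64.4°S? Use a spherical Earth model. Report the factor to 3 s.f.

1.73

With standard parallel φ₀ = 41.5°, the equirectangular projection gives x = Rλ cos φ₀, y = Rφ, so h = 1 and k = cos 41.5° / cos φ.
Areal scale = h·k = 1 × cos φ₀ / cos φ; at 64.4°, h = 1.000, k = 1.733, so h·k = 1.733.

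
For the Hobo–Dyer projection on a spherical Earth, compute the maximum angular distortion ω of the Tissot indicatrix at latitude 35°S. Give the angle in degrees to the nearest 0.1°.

3.7°

The Hobo–Dyer projection is cylindrical equal-area with φ₀ = 37.5°. Cylindrical equal-area (φ₀ = 37.5°): h = cos φ / cos 37.5° along meridians, k = cos 37.5° / cos φ along parallels; h·k = 1.
At 35°: h = 1.033, k = 0.9685; principal scales a = 1.033, b = 0.9685.
sin(ω/2) = (a − b)/(a + b) = 0.06401/2.001 = 0.03199, so ω = 2 arcsin(0.03199) ≈ 3.7°.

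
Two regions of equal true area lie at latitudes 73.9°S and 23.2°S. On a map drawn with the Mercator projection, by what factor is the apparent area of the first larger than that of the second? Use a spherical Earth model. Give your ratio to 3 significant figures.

11.0

On Mercator, area is exaggerated by sec²φ = 1/cos²φ.
At 73.9°: sec²(73.9°) = 1/0.2773² = 13.00.
At 23.2°: sec²(23.2°) = 1/0.9191² = 1.184.
Ratio = 13.00/1.184 = cos²(23.2°)/cos²(73.9°) ≈ 11.0.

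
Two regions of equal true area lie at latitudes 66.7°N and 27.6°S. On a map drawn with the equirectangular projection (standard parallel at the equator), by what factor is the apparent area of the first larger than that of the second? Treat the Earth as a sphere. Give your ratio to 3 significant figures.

2.24

In the plate carrée (x = Rλ, y = Rφ), meridians are true-scale (h = 1) and parallels are stretched by k = sec φ.
Areal scale at 66.7°: h·k = 1.000 × 2.528 = 2.528.
Areal scale at 27.6°: h·k = 1.000 × 1.128 = 1.128.
Ratio = 2.528/1.128 ≈ 2.24.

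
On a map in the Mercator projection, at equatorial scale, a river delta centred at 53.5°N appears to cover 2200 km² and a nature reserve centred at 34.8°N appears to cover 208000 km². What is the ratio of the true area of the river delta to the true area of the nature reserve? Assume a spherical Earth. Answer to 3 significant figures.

0.00555

On Mercator the areal scale is sec²φ, so true area = apparent × cos²φ.
True area of river delta: 2200 × cos²(53.5°) = 2200 × 0.3538 = 778.4 km².
True area of nature reserve: 208000 × cos²(34.8°) = 208000 × 0.6743 = 140300 km².
Ratio = 778.4 / 140300 ≈ 0.00555.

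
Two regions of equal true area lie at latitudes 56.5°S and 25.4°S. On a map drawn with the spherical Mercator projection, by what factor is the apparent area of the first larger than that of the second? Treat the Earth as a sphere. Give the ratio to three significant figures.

2.68

Mercator is conformal with k = sec φ, so areal scale = k² = sec²φ.
At 56.5°: sec²(56.5°) = 1/0.5519² = 3.283.
At 25.4°: sec²(25.4°) = 1/0.9033² = 1.225.
Ratio = 3.283/1.225 = cos²(25.4°)/cos²(56.5°) ≈ 2.68.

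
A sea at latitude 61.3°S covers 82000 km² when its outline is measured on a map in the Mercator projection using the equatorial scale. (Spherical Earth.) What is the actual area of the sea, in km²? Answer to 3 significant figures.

Mercator is conformal, so the point scale is isotropic: h = k = sec φ = 1/cos φ.
Areal scale = k² = sec²φ = 1/cos²(61.3°) = 1/0.4802² = 4.336.
True area = apparent / (areal scale) = 82000 / 4.336 ≈ 18900 km².

18900 km²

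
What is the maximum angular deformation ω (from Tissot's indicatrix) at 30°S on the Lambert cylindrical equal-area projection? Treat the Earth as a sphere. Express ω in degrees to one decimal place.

The Lambert cylindrical equal-area projection is the cylindrical equal-area projection with its standard parallel at the equator (φ₀ = 0). Cylindrical equal-area (φ₀ = 0°): h = cos φ / cos 0° along meridians, k = cos 0° / cos φ along parallels; h·k = 1.
At 30°: h = 0.8660, k = 1.155; principal scales a = 1.155, b = 0.8660.
sin(ω/2) = (a − b)/(a + b) = 0.2887/2.021 = 0.1429, so ω = 2 arcsin(0.1429) ≈ 16.4°.

16.4°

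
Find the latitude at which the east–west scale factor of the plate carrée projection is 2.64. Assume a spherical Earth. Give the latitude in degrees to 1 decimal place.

67.7°

Plate carrée: h = 1, k = sec φ along parallels.
sec φ = 2.64  ⇒  cos φ = 0.3788  ⇒  φ ≈ 67.7°.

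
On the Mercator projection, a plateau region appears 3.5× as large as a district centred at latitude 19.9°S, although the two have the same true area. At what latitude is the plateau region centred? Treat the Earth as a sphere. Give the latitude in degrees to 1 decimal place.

On Mercator, (apparent₁)/(apparent₂) = sec²φ₁ / sec²φ₂ when true areas are equal.
cos²φ₂ / cos²φ₁ = 3.5  ⇒  cos φ₁ = cos 19.9° / √3.5 = 0.9403/1.871 = 0.5026.
φ₁ = arccos(0.5026) ≈ 59.8°.

59.8°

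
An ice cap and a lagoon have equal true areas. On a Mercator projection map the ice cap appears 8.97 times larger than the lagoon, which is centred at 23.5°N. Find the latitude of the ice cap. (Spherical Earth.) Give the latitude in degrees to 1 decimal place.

72.2°

Mercator areal scale is sec²φ, so apparent-area ratio = sec²φ₁ / sec²φ₂ = cos²φ₂ / cos²φ₁.
cos²φ₂ / cos²φ₁ = 8.97  ⇒  cos φ₁ = cos 23.5° / √8.97 = 0.9171/2.995 = 0.3062.
φ₁ = arccos(0.3062) ≈ 72.2°.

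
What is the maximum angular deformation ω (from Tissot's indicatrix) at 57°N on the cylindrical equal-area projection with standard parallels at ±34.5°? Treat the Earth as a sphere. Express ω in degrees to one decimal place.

For cylindrical equal-area with standard parallel φ₀, h = cos φ / cos φ₀ and k = cos φ₀ / cos φ, so h·k = 1.
At 57°: h = 0.6609, k = 1.513; principal scales a = 1.513, b = 0.6609.
sin(ω/2) = (a − b)/(a + b) = 0.8523/2.174 = 0.3920, so ω = 2 arcsin(0.3920) ≈ 46.2°.

46.2°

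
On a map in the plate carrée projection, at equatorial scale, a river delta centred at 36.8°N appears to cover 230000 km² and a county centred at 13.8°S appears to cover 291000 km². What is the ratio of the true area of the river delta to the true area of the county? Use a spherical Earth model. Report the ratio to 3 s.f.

0.652

On the plate carrée, areal scale = h·k = 1 × sec φ, so true area = apparent × cos φ.
True area of river delta: 230000 × cos(36.8°) = 230000 × 0.8007 = 184200 km².
True area of county: 291000 × cos(13.8°) = 291000 × 0.9711 = 282600 km².
Ratio = 184200 / 282600 ≈ 0.652.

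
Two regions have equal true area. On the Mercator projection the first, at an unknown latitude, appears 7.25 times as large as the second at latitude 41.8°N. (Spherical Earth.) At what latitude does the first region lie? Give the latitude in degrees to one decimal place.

73.9°

Mercator areal scale is sec²φ, so apparent-area ratio = sec²φ₁ / sec²φ₂ = cos²φ₂ / cos²φ₁.
cos²φ₂ / cos²φ₁ = 7.25  ⇒  cos φ₁ = cos 41.8° / √7.25 = 0.7455/2.693 = 0.2769.
φ₁ = arccos(0.2769) ≈ 73.9°.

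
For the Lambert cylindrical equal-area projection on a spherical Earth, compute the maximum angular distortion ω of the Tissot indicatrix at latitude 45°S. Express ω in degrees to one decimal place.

38.9°

The Lambert cylindrical equal-area projection is the cylindrical equal-area projection with its standard parallel at the equator (φ₀ = 0). For cylindrical equal-area with standard parallel φ₀, h = cos φ / cos φ₀ and k = cos φ₀ / cos φ, so h·k = 1.
At 45°: h = 0.7071, k = 1.414; principal scales a = 1.414, b = 0.7071.
sin(ω/2) = (a − b)/(a + b) = 0.7071/2.121 = 0.3333, so ω = 2 arcsin(0.3333) ≈ 38.9°.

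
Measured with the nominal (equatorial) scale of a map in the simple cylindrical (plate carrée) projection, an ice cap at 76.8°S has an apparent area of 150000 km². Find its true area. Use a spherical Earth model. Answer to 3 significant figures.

Plate carrée maps x = Rλ, y = Rφ. The meridian scale is h = 1 and the parallel scale is k = 1/cos φ = sec φ.
Areal scale = h·k = 1 × sec φ; at 76.8°, h = 1.000, k = 4.379, so h·k = 4.379.
True area = apparent / (areal scale) = 150000 / 4.379 ≈ 34300 km².

34300 km²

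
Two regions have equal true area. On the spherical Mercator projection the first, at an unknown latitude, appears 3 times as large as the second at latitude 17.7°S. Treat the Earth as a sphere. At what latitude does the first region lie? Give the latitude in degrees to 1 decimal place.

For equal true areas on Mercator, apparent areas scale as sec²φ, so the ratio is cos²φ₂ / cos²φ₁.
cos²φ₂ / cos²φ₁ = 3  ⇒  cos φ₁ = cos 17.7° / √3 = 0.9527/1.732 = 0.5500.
φ₁ = arccos(0.5500) ≈ 56.6°.

56.6°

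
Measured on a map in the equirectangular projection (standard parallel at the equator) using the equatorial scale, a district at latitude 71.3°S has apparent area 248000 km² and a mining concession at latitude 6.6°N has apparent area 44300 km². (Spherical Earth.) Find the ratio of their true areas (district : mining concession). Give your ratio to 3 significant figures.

1.81

On the plate carrée, areal scale = h·k = 1 × sec φ, so true area = apparent × cos φ.
True area of district: 248000 × cos(71.3°) = 248000 × 0.3206 = 79510 km².
True area of mining concession: 44300 × cos(6.6°) = 44300 × 0.9934 = 44010 km².
Ratio = 79510 / 44010 ≈ 1.81.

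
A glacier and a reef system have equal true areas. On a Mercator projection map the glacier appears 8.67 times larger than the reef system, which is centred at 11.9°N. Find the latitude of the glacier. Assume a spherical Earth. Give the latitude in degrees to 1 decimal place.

For equal true areas on Mercator, apparent areas scale as sec²φ, so the ratio is cos²φ₂ / cos²φ₁.
cos²φ₂ / cos²φ₁ = 8.67  ⇒  cos φ₁ = cos 11.9° / √8.67 = 0.9785/2.944 = 0.3323.
φ₁ = arccos(0.3323) ≈ 70.6°.

70.6°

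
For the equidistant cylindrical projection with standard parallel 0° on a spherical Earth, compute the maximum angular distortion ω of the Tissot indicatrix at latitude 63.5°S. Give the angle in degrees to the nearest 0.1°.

45.0°

For the equirectangular projection with φ₀ = 0 (plate carrée), h = 1 along meridians and k = sec φ along parallels.
At 63.5°: h = 1.000, k = 2.241; principal scales a = 2.241, b = 1.000.
sin(ω/2) = (a − b)/(a + b) = 1.241/3.241 = 0.3829, so ω = 2 arcsin(0.3829) ≈ 45.0°.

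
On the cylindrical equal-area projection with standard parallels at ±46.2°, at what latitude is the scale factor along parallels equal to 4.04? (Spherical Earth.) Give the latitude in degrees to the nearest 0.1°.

For cylindrical equal-area with standard parallel φ₀, h = cos φ / cos φ₀ and k = cos φ₀ / cos φ, so h·k = 1.
k = cos φ₀ / cos φ = 4.04  ⇒  cos φ = cos 46.2° / 4.04 = 0.1713.
φ = arccos(0.1713) ≈ 80.1°.

80.1°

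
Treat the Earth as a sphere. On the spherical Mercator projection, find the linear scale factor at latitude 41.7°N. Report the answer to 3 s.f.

For Mercator, h = k = sec φ (a conformal cylindrical projection has a single point scale, 1/cos φ).
k = 1/cos 41.7° = 1/0.7466 = 1.339.

1.34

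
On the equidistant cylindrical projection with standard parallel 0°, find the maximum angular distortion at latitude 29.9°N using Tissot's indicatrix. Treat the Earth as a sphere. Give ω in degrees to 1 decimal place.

8.2°

In the plate carrée (x = Rλ, y = Rφ), meridians are true-scale (h = 1) and parallels are stretched by k = sec φ.
At 29.9°: h = 1.000, k = 1.154; principal scales a = 1.154, b = 1.000.
sin(ω/2) = (a − b)/(a + b) = 0.1535/2.154 = 0.07130, so ω = 2 arcsin(0.07130) ≈ 8.2°.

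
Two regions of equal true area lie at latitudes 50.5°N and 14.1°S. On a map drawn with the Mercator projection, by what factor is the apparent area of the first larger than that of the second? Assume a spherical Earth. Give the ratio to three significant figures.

2.32

On Mercator, area is exaggerated by sec²φ = 1/cos²φ.
At 50.5°: sec²(50.5°) = 1/0.6361² = 2.472.
At 14.1°: sec²(14.1°) = 1/0.9699² = 1.063.
Ratio = 2.472/1.063 = cos²(14.1°)/cos²(50.5°) ≈ 2.32.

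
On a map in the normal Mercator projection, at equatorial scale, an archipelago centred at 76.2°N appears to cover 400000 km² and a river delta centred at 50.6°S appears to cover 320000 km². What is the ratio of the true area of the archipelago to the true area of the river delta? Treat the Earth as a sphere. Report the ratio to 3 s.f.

0.177

Mercator's areal exaggeration is sec²φ; hence true area = (apparent area) · cos²φ.
True area of archipelago: 400000 × cos²(76.2°) = 400000 × 0.05690 = 22760 km².
True area of river delta: 320000 × cos²(50.6°) = 320000 × 0.4029 = 128900 km².
Ratio = 22760 / 128900 ≈ 0.177.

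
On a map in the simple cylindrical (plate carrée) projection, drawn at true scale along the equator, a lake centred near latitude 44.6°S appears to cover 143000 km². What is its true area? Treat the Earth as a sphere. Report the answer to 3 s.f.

102000 km²

Plate carrée maps x = Rλ, y = Rφ. The meridian scale is h = 1 and the parallel scale is k = 1/cos φ = sec φ.
Areal scale = h·k = 1 × sec φ; at 44.6°, h = 1.000, k = 1.404, so h·k = 1.404.
True area = apparent / (areal scale) = 143000 / 1.404 ≈ 102000 km².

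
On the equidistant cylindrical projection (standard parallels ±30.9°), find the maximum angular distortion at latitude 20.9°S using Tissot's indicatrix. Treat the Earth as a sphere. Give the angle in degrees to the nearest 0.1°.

With standard parallel φ₀ = 30.9°, the equirectangular projection gives x = Rλ cos φ₀, y = Rφ, so h = 1 and k = cos 30.9° / cos φ.
At 20.9°: h = 1.000, k = 0.9185; principal scales a = 1.000, b = 0.9185.
sin(ω/2) = (a − b)/(a + b) = 0.08150/1.918 = 0.04248, so ω = 2 arcsin(0.04248) ≈ 4.9°.

4.9°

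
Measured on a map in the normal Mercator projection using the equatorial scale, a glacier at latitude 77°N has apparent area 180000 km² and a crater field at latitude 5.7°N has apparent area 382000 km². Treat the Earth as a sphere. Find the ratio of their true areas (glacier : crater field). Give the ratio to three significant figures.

On Mercator the areal scale is sec²φ, so true area = apparent × cos²φ.
True area of glacier: 180000 × cos²(77°) = 180000 × 0.05060 = 9109 km².
True area of crater field: 382000 × cos²(5.7°) = 382000 × 0.9901 = 378200 km².
Ratio = 9109 / 378200 ≈ 0.0241.

0.0241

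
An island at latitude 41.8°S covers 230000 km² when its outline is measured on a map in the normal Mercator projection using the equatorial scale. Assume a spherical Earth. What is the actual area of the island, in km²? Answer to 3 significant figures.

The Mercator projection is conformal; its linear scale factor is the same in every direction and equals sec φ = 1/cos φ.
Areal scale = k² = sec²φ = 1/cos²(41.8°) = 1/0.7455² = 1.799.
True area = apparent / (areal scale) = 230000 / 1.799 ≈ 128000 km².

128000 km²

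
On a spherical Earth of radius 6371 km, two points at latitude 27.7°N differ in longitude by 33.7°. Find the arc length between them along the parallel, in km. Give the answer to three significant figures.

3320 km

Arc length along a parallel = R cos φ · Δλ (with Δλ in radians).
= 6371 × cos 27.7° × (33.7° × π/180) = 6371 × 0.8854 × 0.5882 ≈ 3320 km.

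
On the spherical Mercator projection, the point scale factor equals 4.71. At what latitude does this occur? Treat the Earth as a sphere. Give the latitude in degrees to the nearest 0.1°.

Mercator scale is k = sec φ = 1/cos φ.
1/cos φ = 4.71  ⇒  cos φ = 0.2123  ⇒  φ = arccos(0.2123) ≈ 77.7°.

77.7°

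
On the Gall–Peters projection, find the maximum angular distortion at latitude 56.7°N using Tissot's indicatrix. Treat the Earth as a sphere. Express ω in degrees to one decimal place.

The Gall–Peters projection is cylindrical equal-area with φ₀ = 45°. A cylindrical equal-area projection with standard parallel φ₀ has meridian scale h = cos φ / cos φ₀ and parallel scale k = cos φ₀ / cos φ (so areas are preserved, h·k = 1).
At 56.7°: h = 0.7764, k = 1.288; principal scales a = 1.288, b = 0.7764.
sin(ω/2) = (a − b)/(a + b) = 0.5115/2.064 = 0.2478, so ω = 2 arcsin(0.2478) ≈ 28.7°.

28.7°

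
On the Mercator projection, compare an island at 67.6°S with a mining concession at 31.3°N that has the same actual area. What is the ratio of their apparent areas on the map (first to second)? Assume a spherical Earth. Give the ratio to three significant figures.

On Mercator, area is exaggerated by sec²φ = 1/cos²φ.
At 67.6°: sec²(67.6°) = 1/0.3811² = 6.886.
At 31.3°: sec²(31.3°) = 1/0.8545² = 1.370.
Ratio = 6.886/1.370 = cos²(31.3°)/cos²(67.6°) ≈ 5.03.

5.03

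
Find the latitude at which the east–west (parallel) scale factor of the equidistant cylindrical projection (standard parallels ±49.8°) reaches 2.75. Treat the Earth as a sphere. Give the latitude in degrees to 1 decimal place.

76.4°

With standard parallel φ₀ = 49.8°, the equirectangular projection gives x = Rλ cos φ₀, y = Rφ, so h = 1 and k = cos 49.8° / cos φ.
k = cos φ₀ / cos φ = 2.75  ⇒  cos φ = cos 49.8° / 2.75 = 0.2347.
φ = arccos(0.2347) ≈ 76.4°.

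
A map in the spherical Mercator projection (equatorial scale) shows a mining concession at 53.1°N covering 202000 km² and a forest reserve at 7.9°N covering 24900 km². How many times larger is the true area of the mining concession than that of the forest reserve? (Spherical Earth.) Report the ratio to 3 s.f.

Mercator's areal exaggeration is sec²φ; hence true area = (apparent area) · cos²φ.
True area of mining concession: 202000 × cos²(53.1°) = 202000 × 0.3605 = 72820 km².
True area of forest reserve: 24900 × cos²(7.9°) = 24900 × 0.9811 = 24430 km².
Ratio = 72820 / 24430 ≈ 2.98.

2.98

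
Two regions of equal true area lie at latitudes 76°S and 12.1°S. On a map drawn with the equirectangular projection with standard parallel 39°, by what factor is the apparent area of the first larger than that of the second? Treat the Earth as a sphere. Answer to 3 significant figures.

4.04

The equidistant cylindrical projection with φ₀ = 39° has h = 1 (meridians true) and k = cos φ₀ / cos φ along parallels.
Areal scale at 76°: h·k = 1.000 × 3.212 = 3.212.
Areal scale at 12.1°: h·k = 1.000 × 0.7948 = 0.7948.
Ratio = 3.212/0.7948 ≈ 4.04.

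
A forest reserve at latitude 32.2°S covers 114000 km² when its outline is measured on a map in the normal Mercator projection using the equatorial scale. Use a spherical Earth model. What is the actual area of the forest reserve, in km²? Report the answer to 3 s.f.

The Mercator projection is conformal; its linear scale factor is the same in every direction and equals sec φ = 1/cos φ.
Areal scale = k² = sec²φ = 1/cos²(32.2°) = 1/0.8462² = 1.397.
True area = apparent / (areal scale) = 114000 / 1.397 ≈ 81600 km².

81600 km²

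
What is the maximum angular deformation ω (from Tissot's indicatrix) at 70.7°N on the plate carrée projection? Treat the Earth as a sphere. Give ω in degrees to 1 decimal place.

60.4°

Plate carrée maps x = Rλ, y = Rφ. The meridian scale is h = 1 and the parallel scale is k = 1/cos φ = sec φ.
At 70.7°: h = 1.000, k = 3.026; principal scales a = 3.026, b = 1.000.
sin(ω/2) = (a − b)/(a + b) = 2.026/4.026 = 0.5032, so ω = 2 arcsin(0.5032) ≈ 60.4°.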